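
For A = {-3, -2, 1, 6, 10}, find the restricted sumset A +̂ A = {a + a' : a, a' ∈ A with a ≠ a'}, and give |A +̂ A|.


Restricted sumset: A +̂ A = {a + a' : a ∈ A, a' ∈ A, a ≠ a'}.
Equivalently, take A + A and drop any sum 2a that is achievable ONLY as a + a for a ∈ A (i.e. sums representable only with equal summands).
Enumerate pairs (a, a') with a < a' (symmetric, so each unordered pair gives one sum; this covers all a ≠ a'):
  -3 + -2 = -5
  -3 + 1 = -2
  -3 + 6 = 3
  -3 + 10 = 7
  -2 + 1 = -1
  -2 + 6 = 4
  -2 + 10 = 8
  1 + 6 = 7
  1 + 10 = 11
  6 + 10 = 16
Collected distinct sums: {-5, -2, -1, 3, 4, 7, 8, 11, 16}
|A +̂ A| = 9
(Reference bound: |A +̂ A| ≥ 2|A| - 3 for |A| ≥ 2, with |A| = 5 giving ≥ 7.)

|A +̂ A| = 9


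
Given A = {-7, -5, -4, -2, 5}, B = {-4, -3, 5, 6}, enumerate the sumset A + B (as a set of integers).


A + B = {a + b : a ∈ A, b ∈ B}.
Enumerate all |A|·|B| = 5·4 = 20 pairs (a, b) and collect distinct sums.
a = -7: -7+-4=-11, -7+-3=-10, -7+5=-2, -7+6=-1
a = -5: -5+-4=-9, -5+-3=-8, -5+5=0, -5+6=1
a = -4: -4+-4=-8, -4+-3=-7, -4+5=1, -4+6=2
a = -2: -2+-4=-6, -2+-3=-5, -2+5=3, -2+6=4
a = 5: 5+-4=1, 5+-3=2, 5+5=10, 5+6=11
Collecting distinct sums: A + B = {-11, -10, -9, -8, -7, -6, -5, -2, -1, 0, 1, 2, 3, 4, 10, 11}
|A + B| = 16

A + B = {-11, -10, -9, -8, -7, -6, -5, -2, -1, 0, 1, 2, 3, 4, 10, 11}


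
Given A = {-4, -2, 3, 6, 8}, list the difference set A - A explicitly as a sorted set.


A - A = {a - a' : a, a' ∈ A}.
Compute a - a' for each ordered pair (a, a'):
a = -4: -4--4=0, -4--2=-2, -4-3=-7, -4-6=-10, -4-8=-12
a = -2: -2--4=2, -2--2=0, -2-3=-5, -2-6=-8, -2-8=-10
a = 3: 3--4=7, 3--2=5, 3-3=0, 3-6=-3, 3-8=-5
a = 6: 6--4=10, 6--2=8, 6-3=3, 6-6=0, 6-8=-2
a = 8: 8--4=12, 8--2=10, 8-3=5, 8-6=2, 8-8=0
Collecting distinct values (and noting 0 appears from a-a):
A - A = {-12, -10, -8, -7, -5, -3, -2, 0, 2, 3, 5, 7, 8, 10, 12}
|A - A| = 15

A - A = {-12, -10, -8, -7, -5, -3, -2, 0, 2, 3, 5, 7, 8, 10, 12}


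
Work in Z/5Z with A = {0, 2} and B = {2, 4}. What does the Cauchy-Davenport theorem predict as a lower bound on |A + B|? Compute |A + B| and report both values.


Cauchy-Davenport: |A + B| ≥ min(p, |A| + |B| - 1) for A, B nonempty in Z/pZ.
|A| = 2, |B| = 2, p = 5.
CD lower bound = min(5, 2 + 2 - 1) = min(5, 3) = 3.
Compute A + B mod 5 directly:
a = 0: 0+2=2, 0+4=4
a = 2: 2+2=4, 2+4=1
A + B = {1, 2, 4}, so |A + B| = 3.
Verify: 3 ≥ 3? Yes ✓.

CD lower bound = 3, actual |A + B| = 3.


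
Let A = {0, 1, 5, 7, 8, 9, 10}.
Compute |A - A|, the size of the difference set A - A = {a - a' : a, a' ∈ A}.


A - A = {a - a' : a, a' ∈ A}; |A| = 7.
Bounds: 2|A|-1 ≤ |A - A| ≤ |A|² - |A| + 1, i.e. 13 ≤ |A - A| ≤ 43.
Note: 0 ∈ A - A always (from a - a). The set is symmetric: if d ∈ A - A then -d ∈ A - A.
Enumerate nonzero differences d = a - a' with a > a' (then include -d):
Positive differences: {1, 2, 3, 4, 5, 6, 7, 8, 9, 10}
Full difference set: {0} ∪ (positive diffs) ∪ (negative diffs).
|A - A| = 1 + 2·10 = 21 (matches direct enumeration: 21).

|A - A| = 21


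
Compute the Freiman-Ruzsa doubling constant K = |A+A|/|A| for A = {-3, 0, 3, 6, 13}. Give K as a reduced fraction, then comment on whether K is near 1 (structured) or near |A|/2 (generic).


|A| = 5.
Compute A + A by enumerating all 25 pairs.
A + A = {-6, -3, 0, 3, 6, 9, 10, 12, 13, 16, 19, 26}, so |A + A| = 12.
K = |A + A| / |A| = 12/5 (already in lowest terms) ≈ 2.4000.
Reference: AP of size 5 gives K = 9/5 ≈ 1.8000; a fully generic set of size 5 gives K ≈ 3.0000.

|A| = 5, |A + A| = 12, K = 12/5.


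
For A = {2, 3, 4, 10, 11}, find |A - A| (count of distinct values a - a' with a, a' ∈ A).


A - A = {a - a' : a, a' ∈ A}; |A| = 5.
Bounds: 2|A|-1 ≤ |A - A| ≤ |A|² - |A| + 1, i.e. 9 ≤ |A - A| ≤ 21.
Note: 0 ∈ A - A always (from a - a). The set is symmetric: if d ∈ A - A then -d ∈ A - A.
Enumerate nonzero differences d = a - a' with a > a' (then include -d):
Positive differences: {1, 2, 6, 7, 8, 9}
Full difference set: {0} ∪ (positive diffs) ∪ (negative diffs).
|A - A| = 1 + 2·6 = 13 (matches direct enumeration: 13).

|A - A| = 13


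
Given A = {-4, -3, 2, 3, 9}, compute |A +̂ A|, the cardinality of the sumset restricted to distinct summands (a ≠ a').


Restricted sumset: A +̂ A = {a + a' : a ∈ A, a' ∈ A, a ≠ a'}.
Equivalently, take A + A and drop any sum 2a that is achievable ONLY as a + a for a ∈ A (i.e. sums representable only with equal summands).
Enumerate pairs (a, a') with a < a' (symmetric, so each unordered pair gives one sum; this covers all a ≠ a'):
  -4 + -3 = -7
  -4 + 2 = -2
  -4 + 3 = -1
  -4 + 9 = 5
  -3 + 2 = -1
  -3 + 3 = 0
  -3 + 9 = 6
  2 + 3 = 5
  2 + 9 = 11
  3 + 9 = 12
Collected distinct sums: {-7, -2, -1, 0, 5, 6, 11, 12}
|A +̂ A| = 8
(Reference bound: |A +̂ A| ≥ 2|A| - 3 for |A| ≥ 2, with |A| = 5 giving ≥ 7.)

|A +̂ A| = 8


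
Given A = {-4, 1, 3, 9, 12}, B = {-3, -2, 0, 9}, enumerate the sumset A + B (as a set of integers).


A + B = {a + b : a ∈ A, b ∈ B}.
Enumerate all |A|·|B| = 5·4 = 20 pairs (a, b) and collect distinct sums.
a = -4: -4+-3=-7, -4+-2=-6, -4+0=-4, -4+9=5
a = 1: 1+-3=-2, 1+-2=-1, 1+0=1, 1+9=10
a = 3: 3+-3=0, 3+-2=1, 3+0=3, 3+9=12
a = 9: 9+-3=6, 9+-2=7, 9+0=9, 9+9=18
a = 12: 12+-3=9, 12+-2=10, 12+0=12, 12+9=21
Collecting distinct sums: A + B = {-7, -6, -4, -2, -1, 0, 1, 3, 5, 6, 7, 9, 10, 12, 18, 21}
|A + B| = 16

A + B = {-7, -6, -4, -2, -1, 0, 1, 3, 5, 6, 7, 9, 10, 12, 18, 21}


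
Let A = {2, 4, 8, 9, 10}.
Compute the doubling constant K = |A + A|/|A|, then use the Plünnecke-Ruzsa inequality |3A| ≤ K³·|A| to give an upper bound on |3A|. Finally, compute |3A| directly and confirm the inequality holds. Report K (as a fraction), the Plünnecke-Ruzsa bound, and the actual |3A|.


|A| = 5.
Step 1: Compute A + A by enumerating all 25 pairs.
A + A = {4, 6, 8, 10, 11, 12, 13, 14, 16, 17, 18, 19, 20}, so |A + A| = 13.
Step 2: Doubling constant K = |A + A|/|A| = 13/5 = 13/5 ≈ 2.6000.
Step 3: Plünnecke-Ruzsa gives |3A| ≤ K³·|A| = (2.6000)³ · 5 ≈ 87.8800.
Step 4: Compute 3A = A + A + A directly by enumerating all triples (a,b,c) ∈ A³; |3A| = 22.
Step 5: Check 22 ≤ 87.8800? Yes ✓.

K = 13/5, Plünnecke-Ruzsa bound K³|A| ≈ 87.8800, |3A| = 22, inequality holds.


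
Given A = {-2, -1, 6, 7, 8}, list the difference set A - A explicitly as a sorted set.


A - A = {a - a' : a, a' ∈ A}.
Compute a - a' for each ordered pair (a, a'):
a = -2: -2--2=0, -2--1=-1, -2-6=-8, -2-7=-9, -2-8=-10
a = -1: -1--2=1, -1--1=0, -1-6=-7, -1-7=-8, -1-8=-9
a = 6: 6--2=8, 6--1=7, 6-6=0, 6-7=-1, 6-8=-2
a = 7: 7--2=9, 7--1=8, 7-6=1, 7-7=0, 7-8=-1
a = 8: 8--2=10, 8--1=9, 8-6=2, 8-7=1, 8-8=0
Collecting distinct values (and noting 0 appears from a-a):
A - A = {-10, -9, -8, -7, -2, -1, 0, 1, 2, 7, 8, 9, 10}
|A - A| = 13

A - A = {-10, -9, -8, -7, -2, -1, 0, 1, 2, 7, 8, 9, 10}


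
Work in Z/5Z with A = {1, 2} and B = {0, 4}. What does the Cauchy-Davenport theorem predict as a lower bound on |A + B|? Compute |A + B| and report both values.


Cauchy-Davenport: |A + B| ≥ min(p, |A| + |B| - 1) for A, B nonempty in Z/pZ.
|A| = 2, |B| = 2, p = 5.
CD lower bound = min(5, 2 + 2 - 1) = min(5, 3) = 3.
Compute A + B mod 5 directly:
a = 1: 1+0=1, 1+4=0
a = 2: 2+0=2, 2+4=1
A + B = {0, 1, 2}, so |A + B| = 3.
Verify: 3 ≥ 3? Yes ✓.

CD lower bound = 3, actual |A + B| = 3.


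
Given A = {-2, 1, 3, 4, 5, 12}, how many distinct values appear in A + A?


A + A = {a + a' : a, a' ∈ A}; |A| = 6.
General bounds: 2|A| - 1 ≤ |A + A| ≤ |A|(|A|+1)/2, i.e. 11 ≤ |A + A| ≤ 21.
Lower bound 2|A|-1 is attained iff A is an arithmetic progression.
Enumerate sums a + a' for a ≤ a' (symmetric, so this suffices):
a = -2: -2+-2=-4, -2+1=-1, -2+3=1, -2+4=2, -2+5=3, -2+12=10
a = 1: 1+1=2, 1+3=4, 1+4=5, 1+5=6, 1+12=13
a = 3: 3+3=6, 3+4=7, 3+5=8, 3+12=15
a = 4: 4+4=8, 4+5=9, 4+12=16
a = 5: 5+5=10, 5+12=17
a = 12: 12+12=24
Distinct sums: {-4, -1, 1, 2, 3, 4, 5, 6, 7, 8, 9, 10, 13, 15, 16, 17, 24}
|A + A| = 17

|A + A| = 17


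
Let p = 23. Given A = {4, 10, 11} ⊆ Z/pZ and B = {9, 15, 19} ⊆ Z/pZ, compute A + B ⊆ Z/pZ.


Work in Z/23Z: reduce every sum a + b modulo 23.
Enumerate all 9 pairs:
a = 4: 4+9=13, 4+15=19, 4+19=0
a = 10: 10+9=19, 10+15=2, 10+19=6
a = 11: 11+9=20, 11+15=3, 11+19=7
Distinct residues collected: {0, 2, 3, 6, 7, 13, 19, 20}
|A + B| = 8 (out of 23 total residues).

A + B = {0, 2, 3, 6, 7, 13, 19, 20}


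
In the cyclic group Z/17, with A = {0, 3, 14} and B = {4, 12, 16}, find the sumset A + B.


Work in Z/17Z: reduce every sum a + b modulo 17.
Enumerate all 9 pairs:
a = 0: 0+4=4, 0+12=12, 0+16=16
a = 3: 3+4=7, 3+12=15, 3+16=2
a = 14: 14+4=1, 14+12=9, 14+16=13
Distinct residues collected: {1, 2, 4, 7, 9, 12, 13, 15, 16}
|A + B| = 9 (out of 17 total residues).

A + B = {1, 2, 4, 7, 9, 12, 13, 15, 16}


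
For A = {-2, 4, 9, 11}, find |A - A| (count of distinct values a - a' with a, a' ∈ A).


A - A = {a - a' : a, a' ∈ A}; |A| = 4.
Bounds: 2|A|-1 ≤ |A - A| ≤ |A|² - |A| + 1, i.e. 7 ≤ |A - A| ≤ 13.
Note: 0 ∈ A - A always (from a - a). The set is symmetric: if d ∈ A - A then -d ∈ A - A.
Enumerate nonzero differences d = a - a' with a > a' (then include -d):
Positive differences: {2, 5, 6, 7, 11, 13}
Full difference set: {0} ∪ (positive diffs) ∪ (negative diffs).
|A - A| = 1 + 2·6 = 13 (matches direct enumeration: 13).

|A - A| = 13


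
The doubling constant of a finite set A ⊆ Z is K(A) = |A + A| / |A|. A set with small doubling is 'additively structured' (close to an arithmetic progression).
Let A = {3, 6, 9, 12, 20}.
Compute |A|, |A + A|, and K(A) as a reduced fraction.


|A| = 5.
Compute A + A by enumerating all 25 pairs.
A + A = {6, 9, 12, 15, 18, 21, 23, 24, 26, 29, 32, 40}, so |A + A| = 12.
K = |A + A| / |A| = 12/5 (already in lowest terms) ≈ 2.4000.
Reference: AP of size 5 gives K = 9/5 ≈ 1.8000; a fully generic set of size 5 gives K ≈ 3.0000.

|A| = 5, |A + A| = 12, K = 12/5.


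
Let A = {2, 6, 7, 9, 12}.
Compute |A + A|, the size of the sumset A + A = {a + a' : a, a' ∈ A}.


A + A = {a + a' : a, a' ∈ A}; |A| = 5.
General bounds: 2|A| - 1 ≤ |A + A| ≤ |A|(|A|+1)/2, i.e. 9 ≤ |A + A| ≤ 15.
Lower bound 2|A|-1 is attained iff A is an arithmetic progression.
Enumerate sums a + a' for a ≤ a' (symmetric, so this suffices):
a = 2: 2+2=4, 2+6=8, 2+7=9, 2+9=11, 2+12=14
a = 6: 6+6=12, 6+7=13, 6+9=15, 6+12=18
a = 7: 7+7=14, 7+9=16, 7+12=19
a = 9: 9+9=18, 9+12=21
a = 12: 12+12=24
Distinct sums: {4, 8, 9, 11, 12, 13, 14, 15, 16, 18, 19, 21, 24}
|A + A| = 13

|A + A| = 13


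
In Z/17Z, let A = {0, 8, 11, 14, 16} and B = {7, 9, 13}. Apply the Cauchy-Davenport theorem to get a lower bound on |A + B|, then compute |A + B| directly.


Cauchy-Davenport: |A + B| ≥ min(p, |A| + |B| - 1) for A, B nonempty in Z/pZ.
|A| = 5, |B| = 3, p = 17.
CD lower bound = min(17, 5 + 3 - 1) = min(17, 7) = 7.
Compute A + B mod 17 directly:
a = 0: 0+7=7, 0+9=9, 0+13=13
a = 8: 8+7=15, 8+9=0, 8+13=4
a = 11: 11+7=1, 11+9=3, 11+13=7
a = 14: 14+7=4, 14+9=6, 14+13=10
a = 16: 16+7=6, 16+9=8, 16+13=12
A + B = {0, 1, 3, 4, 6, 7, 8, 9, 10, 12, 13, 15}, so |A + B| = 12.
Verify: 12 ≥ 7? Yes ✓.

CD lower bound = 7, actual |A + B| = 12.


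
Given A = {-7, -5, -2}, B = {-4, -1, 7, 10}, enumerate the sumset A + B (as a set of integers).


A + B = {a + b : a ∈ A, b ∈ B}.
Enumerate all |A|·|B| = 3·4 = 12 pairs (a, b) and collect distinct sums.
a = -7: -7+-4=-11, -7+-1=-8, -7+7=0, -7+10=3
a = -5: -5+-4=-9, -5+-1=-6, -5+7=2, -5+10=5
a = -2: -2+-4=-6, -2+-1=-3, -2+7=5, -2+10=8
Collecting distinct sums: A + B = {-11, -9, -8, -6, -3, 0, 2, 3, 5, 8}
|A + B| = 10

A + B = {-11, -9, -8, -6, -3, 0, 2, 3, 5, 8}


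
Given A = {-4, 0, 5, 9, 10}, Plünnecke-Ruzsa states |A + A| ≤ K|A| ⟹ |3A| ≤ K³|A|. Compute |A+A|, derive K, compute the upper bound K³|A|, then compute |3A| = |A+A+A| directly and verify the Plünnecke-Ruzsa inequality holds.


|A| = 5.
Step 1: Compute A + A by enumerating all 25 pairs.
A + A = {-8, -4, 0, 1, 5, 6, 9, 10, 14, 15, 18, 19, 20}, so |A + A| = 13.
Step 2: Doubling constant K = |A + A|/|A| = 13/5 = 13/5 ≈ 2.6000.
Step 3: Plünnecke-Ruzsa gives |3A| ≤ K³·|A| = (2.6000)³ · 5 ≈ 87.8800.
Step 4: Compute 3A = A + A + A directly by enumerating all triples (a,b,c) ∈ A³; |3A| = 25.
Step 5: Check 25 ≤ 87.8800? Yes ✓.

K = 13/5, Plünnecke-Ruzsa bound K³|A| ≈ 87.8800, |3A| = 25, inequality holds.


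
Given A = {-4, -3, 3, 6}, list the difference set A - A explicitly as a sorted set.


A - A = {a - a' : a, a' ∈ A}.
Compute a - a' for each ordered pair (a, a'):
a = -4: -4--4=0, -4--3=-1, -4-3=-7, -4-6=-10
a = -3: -3--4=1, -3--3=0, -3-3=-6, -3-6=-9
a = 3: 3--4=7, 3--3=6, 3-3=0, 3-6=-3
a = 6: 6--4=10, 6--3=9, 6-3=3, 6-6=0
Collecting distinct values (and noting 0 appears from a-a):
A - A = {-10, -9, -7, -6, -3, -1, 0, 1, 3, 6, 7, 9, 10}
|A - A| = 13

A - A = {-10, -9, -7, -6, -3, -1, 0, 1, 3, 6, 7, 9, 10}


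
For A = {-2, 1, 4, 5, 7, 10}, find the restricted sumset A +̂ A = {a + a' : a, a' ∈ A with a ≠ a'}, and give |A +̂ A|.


Restricted sumset: A +̂ A = {a + a' : a ∈ A, a' ∈ A, a ≠ a'}.
Equivalently, take A + A and drop any sum 2a that is achievable ONLY as a + a for a ∈ A (i.e. sums representable only with equal summands).
Enumerate pairs (a, a') with a < a' (symmetric, so each unordered pair gives one sum; this covers all a ≠ a'):
  -2 + 1 = -1
  -2 + 4 = 2
  -2 + 5 = 3
  -2 + 7 = 5
  -2 + 10 = 8
  1 + 4 = 5
  1 + 5 = 6
  1 + 7 = 8
  1 + 10 = 11
  4 + 5 = 9
  4 + 7 = 11
  4 + 10 = 14
  5 + 7 = 12
  5 + 10 = 15
  7 + 10 = 17
Collected distinct sums: {-1, 2, 3, 5, 6, 8, 9, 11, 12, 14, 15, 17}
|A +̂ A| = 12
(Reference bound: |A +̂ A| ≥ 2|A| - 3 for |A| ≥ 2, with |A| = 6 giving ≥ 9.)

|A +̂ A| = 12


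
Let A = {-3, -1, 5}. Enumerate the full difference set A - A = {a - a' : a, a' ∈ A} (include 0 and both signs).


A - A = {a - a' : a, a' ∈ A}.
Compute a - a' for each ordered pair (a, a'):
a = -3: -3--3=0, -3--1=-2, -3-5=-8
a = -1: -1--3=2, -1--1=0, -1-5=-6
a = 5: 5--3=8, 5--1=6, 5-5=0
Collecting distinct values (and noting 0 appears from a-a):
A - A = {-8, -6, -2, 0, 2, 6, 8}
|A - A| = 7

A - A = {-8, -6, -2, 0, 2, 6, 8}


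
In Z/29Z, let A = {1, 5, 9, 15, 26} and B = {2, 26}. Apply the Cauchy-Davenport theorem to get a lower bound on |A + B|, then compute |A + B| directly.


Cauchy-Davenport: |A + B| ≥ min(p, |A| + |B| - 1) for A, B nonempty in Z/pZ.
|A| = 5, |B| = 2, p = 29.
CD lower bound = min(29, 5 + 2 - 1) = min(29, 6) = 6.
Compute A + B mod 29 directly:
a = 1: 1+2=3, 1+26=27
a = 5: 5+2=7, 5+26=2
a = 9: 9+2=11, 9+26=6
a = 15: 15+2=17, 15+26=12
a = 26: 26+2=28, 26+26=23
A + B = {2, 3, 6, 7, 11, 12, 17, 23, 27, 28}, so |A + B| = 10.
Verify: 10 ≥ 6? Yes ✓.

CD lower bound = 6, actual |A + B| = 10.


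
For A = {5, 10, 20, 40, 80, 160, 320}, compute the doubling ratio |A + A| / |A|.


|A| = 7.
Compute A + A by enumerating all 49 pairs.
A + A = {10, 15, 20, 25, 30, 40, 45, 50, 60, 80, 85, 90, 100, 120, 160, 165, 170, 180, 200, 240, 320, 325, 330, 340, 360, 400, 480, 640}, so |A + A| = 28.
K = |A + A| / |A| = 28/7 = 4/1 ≈ 4.0000.
Reference: AP of size 7 gives K = 13/7 ≈ 1.8571; a fully generic set of size 7 gives K ≈ 4.0000.

|A| = 7, |A + A| = 28, K = 28/7 = 4/1.


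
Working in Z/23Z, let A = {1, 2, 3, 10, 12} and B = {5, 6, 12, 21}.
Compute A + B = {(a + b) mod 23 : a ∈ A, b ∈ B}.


Work in Z/23Z: reduce every sum a + b modulo 23.
Enumerate all 20 pairs:
a = 1: 1+5=6, 1+6=7, 1+12=13, 1+21=22
a = 2: 2+5=7, 2+6=8, 2+12=14, 2+21=0
a = 3: 3+5=8, 3+6=9, 3+12=15, 3+21=1
a = 10: 10+5=15, 10+6=16, 10+12=22, 10+21=8
a = 12: 12+5=17, 12+6=18, 12+12=1, 12+21=10
Distinct residues collected: {0, 1, 6, 7, 8, 9, 10, 13, 14, 15, 16, 17, 18, 22}
|A + B| = 14 (out of 23 total residues).

A + B = {0, 1, 6, 7, 8, 9, 10, 13, 14, 15, 16, 17, 18, 22}


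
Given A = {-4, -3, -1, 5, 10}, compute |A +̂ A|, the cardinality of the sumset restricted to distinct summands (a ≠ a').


Restricted sumset: A +̂ A = {a + a' : a ∈ A, a' ∈ A, a ≠ a'}.
Equivalently, take A + A and drop any sum 2a that is achievable ONLY as a + a for a ∈ A (i.e. sums representable only with equal summands).
Enumerate pairs (a, a') with a < a' (symmetric, so each unordered pair gives one sum; this covers all a ≠ a'):
  -4 + -3 = -7
  -4 + -1 = -5
  -4 + 5 = 1
  -4 + 10 = 6
  -3 + -1 = -4
  -3 + 5 = 2
  -3 + 10 = 7
  -1 + 5 = 4
  -1 + 10 = 9
  5 + 10 = 15
Collected distinct sums: {-7, -5, -4, 1, 2, 4, 6, 7, 9, 15}
|A +̂ A| = 10
(Reference bound: |A +̂ A| ≥ 2|A| - 3 for |A| ≥ 2, with |A| = 5 giving ≥ 7.)

|A +̂ A| = 10


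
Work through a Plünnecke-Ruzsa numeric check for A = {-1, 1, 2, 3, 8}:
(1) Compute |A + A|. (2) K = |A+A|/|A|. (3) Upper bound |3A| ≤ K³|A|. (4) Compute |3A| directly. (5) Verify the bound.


|A| = 5.
Step 1: Compute A + A by enumerating all 25 pairs.
A + A = {-2, 0, 1, 2, 3, 4, 5, 6, 7, 9, 10, 11, 16}, so |A + A| = 13.
Step 2: Doubling constant K = |A + A|/|A| = 13/5 = 13/5 ≈ 2.6000.
Step 3: Plünnecke-Ruzsa gives |3A| ≤ K³·|A| = (2.6000)³ · 5 ≈ 87.8800.
Step 4: Compute 3A = A + A + A directly by enumerating all triples (a,b,c) ∈ A³; |3A| = 22.
Step 5: Check 22 ≤ 87.8800? Yes ✓.

K = 13/5, Plünnecke-Ruzsa bound K³|A| ≈ 87.8800, |3A| = 22, inequality holds.


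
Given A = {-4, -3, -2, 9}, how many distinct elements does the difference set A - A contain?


A - A = {a - a' : a, a' ∈ A}; |A| = 4.
Bounds: 2|A|-1 ≤ |A - A| ≤ |A|² - |A| + 1, i.e. 7 ≤ |A - A| ≤ 13.
Note: 0 ∈ A - A always (from a - a). The set is symmetric: if d ∈ A - A then -d ∈ A - A.
Enumerate nonzero differences d = a - a' with a > a' (then include -d):
Positive differences: {1, 2, 11, 12, 13}
Full difference set: {0} ∪ (positive diffs) ∪ (negative diffs).
|A - A| = 1 + 2·5 = 11 (matches direct enumeration: 11).

|A - A| = 11


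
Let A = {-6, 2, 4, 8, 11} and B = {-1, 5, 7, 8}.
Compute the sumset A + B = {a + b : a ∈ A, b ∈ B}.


A + B = {a + b : a ∈ A, b ∈ B}.
Enumerate all |A|·|B| = 5·4 = 20 pairs (a, b) and collect distinct sums.
a = -6: -6+-1=-7, -6+5=-1, -6+7=1, -6+8=2
a = 2: 2+-1=1, 2+5=7, 2+7=9, 2+8=10
a = 4: 4+-1=3, 4+5=9, 4+7=11, 4+8=12
a = 8: 8+-1=7, 8+5=13, 8+7=15, 8+8=16
a = 11: 11+-1=10, 11+5=16, 11+7=18, 11+8=19
Collecting distinct sums: A + B = {-7, -1, 1, 2, 3, 7, 9, 10, 11, 12, 13, 15, 16, 18, 19}
|A + B| = 15

A + B = {-7, -1, 1, 2, 3, 7, 9, 10, 11, 12, 13, 15, 16, 18, 19}


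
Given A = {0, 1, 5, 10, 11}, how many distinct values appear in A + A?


A + A = {a + a' : a, a' ∈ A}; |A| = 5.
General bounds: 2|A| - 1 ≤ |A + A| ≤ |A|(|A|+1)/2, i.e. 9 ≤ |A + A| ≤ 15.
Lower bound 2|A|-1 is attained iff A is an arithmetic progression.
Enumerate sums a + a' for a ≤ a' (symmetric, so this suffices):
a = 0: 0+0=0, 0+1=1, 0+5=5, 0+10=10, 0+11=11
a = 1: 1+1=2, 1+5=6, 1+10=11, 1+11=12
a = 5: 5+5=10, 5+10=15, 5+11=16
a = 10: 10+10=20, 10+11=21
a = 11: 11+11=22
Distinct sums: {0, 1, 2, 5, 6, 10, 11, 12, 15, 16, 20, 21, 22}
|A + A| = 13

|A + A| = 13


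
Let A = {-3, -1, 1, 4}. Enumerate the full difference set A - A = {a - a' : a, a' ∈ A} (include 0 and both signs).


A - A = {a - a' : a, a' ∈ A}.
Compute a - a' for each ordered pair (a, a'):
a = -3: -3--3=0, -3--1=-2, -3-1=-4, -3-4=-7
a = -1: -1--3=2, -1--1=0, -1-1=-2, -1-4=-5
a = 1: 1--3=4, 1--1=2, 1-1=0, 1-4=-3
a = 4: 4--3=7, 4--1=5, 4-1=3, 4-4=0
Collecting distinct values (and noting 0 appears from a-a):
A - A = {-7, -5, -4, -3, -2, 0, 2, 3, 4, 5, 7}
|A - A| = 11

A - A = {-7, -5, -4, -3, -2, 0, 2, 3, 4, 5, 7}


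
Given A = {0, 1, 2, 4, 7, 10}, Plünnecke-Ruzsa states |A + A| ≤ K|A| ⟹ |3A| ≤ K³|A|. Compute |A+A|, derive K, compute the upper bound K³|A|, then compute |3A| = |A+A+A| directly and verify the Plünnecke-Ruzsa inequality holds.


|A| = 6.
Step 1: Compute A + A by enumerating all 36 pairs.
A + A = {0, 1, 2, 3, 4, 5, 6, 7, 8, 9, 10, 11, 12, 14, 17, 20}, so |A + A| = 16.
Step 2: Doubling constant K = |A + A|/|A| = 16/6 = 16/6 ≈ 2.6667.
Step 3: Plünnecke-Ruzsa gives |3A| ≤ K³·|A| = (2.6667)³ · 6 ≈ 113.7778.
Step 4: Compute 3A = A + A + A directly by enumerating all triples (a,b,c) ∈ A³; |3A| = 26.
Step 5: Check 26 ≤ 113.7778? Yes ✓.

K = 16/6, Plünnecke-Ruzsa bound K³|A| ≈ 113.7778, |3A| = 26, inequality holds.


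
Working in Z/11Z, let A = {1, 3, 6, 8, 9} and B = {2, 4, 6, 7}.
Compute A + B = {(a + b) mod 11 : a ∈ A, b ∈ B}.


Work in Z/11Z: reduce every sum a + b modulo 11.
Enumerate all 20 pairs:
a = 1: 1+2=3, 1+4=5, 1+6=7, 1+7=8
a = 3: 3+2=5, 3+4=7, 3+6=9, 3+7=10
a = 6: 6+2=8, 6+4=10, 6+6=1, 6+7=2
a = 8: 8+2=10, 8+4=1, 8+6=3, 8+7=4
a = 9: 9+2=0, 9+4=2, 9+6=4, 9+7=5
Distinct residues collected: {0, 1, 2, 3, 4, 5, 7, 8, 9, 10}
|A + B| = 10 (out of 11 total residues).

A + B = {0, 1, 2, 3, 4, 5, 7, 8, 9, 10}


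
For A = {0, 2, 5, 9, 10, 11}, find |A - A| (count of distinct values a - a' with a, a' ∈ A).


A - A = {a - a' : a, a' ∈ A}; |A| = 6.
Bounds: 2|A|-1 ≤ |A - A| ≤ |A|² - |A| + 1, i.e. 11 ≤ |A - A| ≤ 31.
Note: 0 ∈ A - A always (from a - a). The set is symmetric: if d ∈ A - A then -d ∈ A - A.
Enumerate nonzero differences d = a - a' with a > a' (then include -d):
Positive differences: {1, 2, 3, 4, 5, 6, 7, 8, 9, 10, 11}
Full difference set: {0} ∪ (positive diffs) ∪ (negative diffs).
|A - A| = 1 + 2·11 = 23 (matches direct enumeration: 23).

|A - A| = 23


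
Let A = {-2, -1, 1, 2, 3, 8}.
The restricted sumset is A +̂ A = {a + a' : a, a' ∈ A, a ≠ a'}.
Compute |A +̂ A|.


Restricted sumset: A +̂ A = {a + a' : a ∈ A, a' ∈ A, a ≠ a'}.
Equivalently, take A + A and drop any sum 2a that is achievable ONLY as a + a for a ∈ A (i.e. sums representable only with equal summands).
Enumerate pairs (a, a') with a < a' (symmetric, so each unordered pair gives one sum; this covers all a ≠ a'):
  -2 + -1 = -3
  -2 + 1 = -1
  -2 + 2 = 0
  -2 + 3 = 1
  -2 + 8 = 6
  -1 + 1 = 0
  -1 + 2 = 1
  -1 + 3 = 2
  -1 + 8 = 7
  1 + 2 = 3
  1 + 3 = 4
  1 + 8 = 9
  2 + 3 = 5
  2 + 8 = 10
  3 + 8 = 11
Collected distinct sums: {-3, -1, 0, 1, 2, 3, 4, 5, 6, 7, 9, 10, 11}
|A +̂ A| = 13
(Reference bound: |A +̂ A| ≥ 2|A| - 3 for |A| ≥ 2, with |A| = 6 giving ≥ 9.)

|A +̂ A| = 13


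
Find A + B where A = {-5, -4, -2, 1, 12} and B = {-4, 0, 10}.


A + B = {a + b : a ∈ A, b ∈ B}.
Enumerate all |A|·|B| = 5·3 = 15 pairs (a, b) and collect distinct sums.
a = -5: -5+-4=-9, -5+0=-5, -5+10=5
a = -4: -4+-4=-8, -4+0=-4, -4+10=6
a = -2: -2+-4=-6, -2+0=-2, -2+10=8
a = 1: 1+-4=-3, 1+0=1, 1+10=11
a = 12: 12+-4=8, 12+0=12, 12+10=22
Collecting distinct sums: A + B = {-9, -8, -6, -5, -4, -3, -2, 1, 5, 6, 8, 11, 12, 22}
|A + B| = 14

A + B = {-9, -8, -6, -5, -4, -3, -2, 1, 5, 6, 8, 11, 12, 22}


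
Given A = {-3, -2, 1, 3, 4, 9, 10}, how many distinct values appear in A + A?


A + A = {a + a' : a, a' ∈ A}; |A| = 7.
General bounds: 2|A| - 1 ≤ |A + A| ≤ |A|(|A|+1)/2, i.e. 13 ≤ |A + A| ≤ 28.
Lower bound 2|A|-1 is attained iff A is an arithmetic progression.
Enumerate sums a + a' for a ≤ a' (symmetric, so this suffices):
a = -3: -3+-3=-6, -3+-2=-5, -3+1=-2, -3+3=0, -3+4=1, -3+9=6, -3+10=7
a = -2: -2+-2=-4, -2+1=-1, -2+3=1, -2+4=2, -2+9=7, -2+10=8
a = 1: 1+1=2, 1+3=4, 1+4=5, 1+9=10, 1+10=11
a = 3: 3+3=6, 3+4=7, 3+9=12, 3+10=13
a = 4: 4+4=8, 4+9=13, 4+10=14
a = 9: 9+9=18, 9+10=19
a = 10: 10+10=20
Distinct sums: {-6, -5, -4, -2, -1, 0, 1, 2, 4, 5, 6, 7, 8, 10, 11, 12, 13, 14, 18, 19, 20}
|A + A| = 21

|A + A| = 21


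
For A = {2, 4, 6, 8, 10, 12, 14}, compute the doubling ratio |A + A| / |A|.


|A| = 7.
Compute A + A by enumerating all 49 pairs.
A + A = {4, 6, 8, 10, 12, 14, 16, 18, 20, 22, 24, 26, 28}, so |A + A| = 13.
K = |A + A| / |A| = 13/7 (already in lowest terms) ≈ 1.8571.
Reference: AP of size 7 gives K = 13/7 ≈ 1.8571; a fully generic set of size 7 gives K ≈ 4.0000.

|A| = 7, |A + A| = 13, K = 13/7.


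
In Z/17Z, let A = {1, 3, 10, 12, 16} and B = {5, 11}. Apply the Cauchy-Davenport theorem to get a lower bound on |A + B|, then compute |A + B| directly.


Cauchy-Davenport: |A + B| ≥ min(p, |A| + |B| - 1) for A, B nonempty in Z/pZ.
|A| = 5, |B| = 2, p = 17.
CD lower bound = min(17, 5 + 2 - 1) = min(17, 6) = 6.
Compute A + B mod 17 directly:
a = 1: 1+5=6, 1+11=12
a = 3: 3+5=8, 3+11=14
a = 10: 10+5=15, 10+11=4
a = 12: 12+5=0, 12+11=6
a = 16: 16+5=4, 16+11=10
A + B = {0, 4, 6, 8, 10, 12, 14, 15}, so |A + B| = 8.
Verify: 8 ≥ 6? Yes ✓.

CD lower bound = 6, actual |A + B| = 8.


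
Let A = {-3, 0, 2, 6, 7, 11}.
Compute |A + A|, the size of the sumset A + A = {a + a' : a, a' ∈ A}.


A + A = {a + a' : a, a' ∈ A}; |A| = 6.
General bounds: 2|A| - 1 ≤ |A + A| ≤ |A|(|A|+1)/2, i.e. 11 ≤ |A + A| ≤ 21.
Lower bound 2|A|-1 is attained iff A is an arithmetic progression.
Enumerate sums a + a' for a ≤ a' (symmetric, so this suffices):
a = -3: -3+-3=-6, -3+0=-3, -3+2=-1, -3+6=3, -3+7=4, -3+11=8
a = 0: 0+0=0, 0+2=2, 0+6=6, 0+7=7, 0+11=11
a = 2: 2+2=4, 2+6=8, 2+7=9, 2+11=13
a = 6: 6+6=12, 6+7=13, 6+11=17
a = 7: 7+7=14, 7+11=18
a = 11: 11+11=22
Distinct sums: {-6, -3, -1, 0, 2, 3, 4, 6, 7, 8, 9, 11, 12, 13, 14, 17, 18, 22}
|A + A| = 18

|A + A| = 18


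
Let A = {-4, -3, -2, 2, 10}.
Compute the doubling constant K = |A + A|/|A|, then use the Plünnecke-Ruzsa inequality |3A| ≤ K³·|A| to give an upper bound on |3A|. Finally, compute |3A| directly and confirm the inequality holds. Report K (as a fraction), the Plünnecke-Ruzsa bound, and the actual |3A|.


|A| = 5.
Step 1: Compute A + A by enumerating all 25 pairs.
A + A = {-8, -7, -6, -5, -4, -2, -1, 0, 4, 6, 7, 8, 12, 20}, so |A + A| = 14.
Step 2: Doubling constant K = |A + A|/|A| = 14/5 = 14/5 ≈ 2.8000.
Step 3: Plünnecke-Ruzsa gives |3A| ≤ K³·|A| = (2.8000)³ · 5 ≈ 109.7600.
Step 4: Compute 3A = A + A + A directly by enumerating all triples (a,b,c) ∈ A³; |3A| = 27.
Step 5: Check 27 ≤ 109.7600? Yes ✓.

K = 14/5, Plünnecke-Ruzsa bound K³|A| ≈ 109.7600, |3A| = 27, inequality holds.


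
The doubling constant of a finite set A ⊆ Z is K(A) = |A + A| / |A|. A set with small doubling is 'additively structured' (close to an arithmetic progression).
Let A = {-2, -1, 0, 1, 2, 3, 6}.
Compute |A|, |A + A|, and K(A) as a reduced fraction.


|A| = 7.
Compute A + A by enumerating all 49 pairs.
A + A = {-4, -3, -2, -1, 0, 1, 2, 3, 4, 5, 6, 7, 8, 9, 12}, so |A + A| = 15.
K = |A + A| / |A| = 15/7 (already in lowest terms) ≈ 2.1429.
Reference: AP of size 7 gives K = 13/7 ≈ 1.8571; a fully generic set of size 7 gives K ≈ 4.0000.

|A| = 7, |A + A| = 15, K = 15/7.


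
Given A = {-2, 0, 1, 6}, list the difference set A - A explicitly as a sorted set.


A - A = {a - a' : a, a' ∈ A}.
Compute a - a' for each ordered pair (a, a'):
a = -2: -2--2=0, -2-0=-2, -2-1=-3, -2-6=-8
a = 0: 0--2=2, 0-0=0, 0-1=-1, 0-6=-6
a = 1: 1--2=3, 1-0=1, 1-1=0, 1-6=-5
a = 6: 6--2=8, 6-0=6, 6-1=5, 6-6=0
Collecting distinct values (and noting 0 appears from a-a):
A - A = {-8, -6, -5, -3, -2, -1, 0, 1, 2, 3, 5, 6, 8}
|A - A| = 13

A - A = {-8, -6, -5, -3, -2, -1, 0, 1, 2, 3, 5, 6, 8}


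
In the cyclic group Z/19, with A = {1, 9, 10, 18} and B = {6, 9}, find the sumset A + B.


Work in Z/19Z: reduce every sum a + b modulo 19.
Enumerate all 8 pairs:
a = 1: 1+6=7, 1+9=10
a = 9: 9+6=15, 9+9=18
a = 10: 10+6=16, 10+9=0
a = 18: 18+6=5, 18+9=8
Distinct residues collected: {0, 5, 7, 8, 10, 15, 16, 18}
|A + B| = 8 (out of 19 total residues).

A + B = {0, 5, 7, 8, 10, 15, 16, 18}


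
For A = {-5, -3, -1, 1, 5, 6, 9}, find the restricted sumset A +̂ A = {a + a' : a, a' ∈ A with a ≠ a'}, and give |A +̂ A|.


Restricted sumset: A +̂ A = {a + a' : a ∈ A, a' ∈ A, a ≠ a'}.
Equivalently, take A + A and drop any sum 2a that is achievable ONLY as a + a for a ∈ A (i.e. sums representable only with equal summands).
Enumerate pairs (a, a') with a < a' (symmetric, so each unordered pair gives one sum; this covers all a ≠ a'):
  -5 + -3 = -8
  -5 + -1 = -6
  -5 + 1 = -4
  -5 + 5 = 0
  -5 + 6 = 1
  -5 + 9 = 4
  -3 + -1 = -4
  -3 + 1 = -2
  -3 + 5 = 2
  -3 + 6 = 3
  -3 + 9 = 6
  -1 + 1 = 0
  -1 + 5 = 4
  -1 + 6 = 5
  -1 + 9 = 8
  1 + 5 = 6
  1 + 6 = 7
  1 + 9 = 10
  5 + 6 = 11
  5 + 9 = 14
  6 + 9 = 15
Collected distinct sums: {-8, -6, -4, -2, 0, 1, 2, 3, 4, 5, 6, 7, 8, 10, 11, 14, 15}
|A +̂ A| = 17
(Reference bound: |A +̂ A| ≥ 2|A| - 3 for |A| ≥ 2, with |A| = 7 giving ≥ 11.)

|A +̂ A| = 17


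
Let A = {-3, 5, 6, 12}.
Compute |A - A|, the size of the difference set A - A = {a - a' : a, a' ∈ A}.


A - A = {a - a' : a, a' ∈ A}; |A| = 4.
Bounds: 2|A|-1 ≤ |A - A| ≤ |A|² - |A| + 1, i.e. 7 ≤ |A - A| ≤ 13.
Note: 0 ∈ A - A always (from a - a). The set is symmetric: if d ∈ A - A then -d ∈ A - A.
Enumerate nonzero differences d = a - a' with a > a' (then include -d):
Positive differences: {1, 6, 7, 8, 9, 15}
Full difference set: {0} ∪ (positive diffs) ∪ (negative diffs).
|A - A| = 1 + 2·6 = 13 (matches direct enumeration: 13).

|A - A| = 13


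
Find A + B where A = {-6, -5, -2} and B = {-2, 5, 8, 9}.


A + B = {a + b : a ∈ A, b ∈ B}.
Enumerate all |A|·|B| = 3·4 = 12 pairs (a, b) and collect distinct sums.
a = -6: -6+-2=-8, -6+5=-1, -6+8=2, -6+9=3
a = -5: -5+-2=-7, -5+5=0, -5+8=3, -5+9=4
a = -2: -2+-2=-4, -2+5=3, -2+8=6, -2+9=7
Collecting distinct sums: A + B = {-8, -7, -4, -1, 0, 2, 3, 4, 6, 7}
|A + B| = 10

A + B = {-8, -7, -4, -1, 0, 2, 3, 4, 6, 7}


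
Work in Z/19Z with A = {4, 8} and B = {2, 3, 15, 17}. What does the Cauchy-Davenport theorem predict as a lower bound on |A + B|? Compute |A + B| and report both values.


Cauchy-Davenport: |A + B| ≥ min(p, |A| + |B| - 1) for A, B nonempty in Z/pZ.
|A| = 2, |B| = 4, p = 19.
CD lower bound = min(19, 2 + 4 - 1) = min(19, 5) = 5.
Compute A + B mod 19 directly:
a = 4: 4+2=6, 4+3=7, 4+15=0, 4+17=2
a = 8: 8+2=10, 8+3=11, 8+15=4, 8+17=6
A + B = {0, 2, 4, 6, 7, 10, 11}, so |A + B| = 7.
Verify: 7 ≥ 5? Yes ✓.

CD lower bound = 5, actual |A + B| = 7.


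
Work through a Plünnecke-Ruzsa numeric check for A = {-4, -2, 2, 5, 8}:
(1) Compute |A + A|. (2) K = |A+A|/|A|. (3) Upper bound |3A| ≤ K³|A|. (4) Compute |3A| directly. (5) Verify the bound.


|A| = 5.
Step 1: Compute A + A by enumerating all 25 pairs.
A + A = {-8, -6, -4, -2, 0, 1, 3, 4, 6, 7, 10, 13, 16}, so |A + A| = 13.
Step 2: Doubling constant K = |A + A|/|A| = 13/5 = 13/5 ≈ 2.6000.
Step 3: Plünnecke-Ruzsa gives |3A| ≤ K³·|A| = (2.6000)³ · 5 ≈ 87.8800.
Step 4: Compute 3A = A + A + A directly by enumerating all triples (a,b,c) ∈ A³; |3A| = 24.
Step 5: Check 24 ≤ 87.8800? Yes ✓.

K = 13/5, Plünnecke-Ruzsa bound K³|A| ≈ 87.8800, |3A| = 24, inequality holds.


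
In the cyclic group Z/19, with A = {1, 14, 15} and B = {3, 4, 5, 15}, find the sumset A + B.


Work in Z/19Z: reduce every sum a + b modulo 19.
Enumerate all 12 pairs:
a = 1: 1+3=4, 1+4=5, 1+5=6, 1+15=16
a = 14: 14+3=17, 14+4=18, 14+5=0, 14+15=10
a = 15: 15+3=18, 15+4=0, 15+5=1, 15+15=11
Distinct residues collected: {0, 1, 4, 5, 6, 10, 11, 16, 17, 18}
|A + B| = 10 (out of 19 total residues).

A + B = {0, 1, 4, 5, 6, 10, 11, 16, 17, 18}


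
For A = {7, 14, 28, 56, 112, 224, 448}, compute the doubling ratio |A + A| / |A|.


|A| = 7.
Compute A + A by enumerating all 49 pairs.
A + A = {14, 21, 28, 35, 42, 56, 63, 70, 84, 112, 119, 126, 140, 168, 224, 231, 238, 252, 280, 336, 448, 455, 462, 476, 504, 560, 672, 896}, so |A + A| = 28.
K = |A + A| / |A| = 28/7 = 4/1 ≈ 4.0000.
Reference: AP of size 7 gives K = 13/7 ≈ 1.8571; a fully generic set of size 7 gives K ≈ 4.0000.

|A| = 7, |A + A| = 28, K = 28/7 = 4/1.


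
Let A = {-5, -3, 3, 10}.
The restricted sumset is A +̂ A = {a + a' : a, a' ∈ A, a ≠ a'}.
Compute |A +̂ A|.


Restricted sumset: A +̂ A = {a + a' : a ∈ A, a' ∈ A, a ≠ a'}.
Equivalently, take A + A and drop any sum 2a that is achievable ONLY as a + a for a ∈ A (i.e. sums representable only with equal summands).
Enumerate pairs (a, a') with a < a' (symmetric, so each unordered pair gives one sum; this covers all a ≠ a'):
  -5 + -3 = -8
  -5 + 3 = -2
  -5 + 10 = 5
  -3 + 3 = 0
  -3 + 10 = 7
  3 + 10 = 13
Collected distinct sums: {-8, -2, 0, 5, 7, 13}
|A +̂ A| = 6
(Reference bound: |A +̂ A| ≥ 2|A| - 3 for |A| ≥ 2, with |A| = 4 giving ≥ 5.)

|A +̂ A| = 6


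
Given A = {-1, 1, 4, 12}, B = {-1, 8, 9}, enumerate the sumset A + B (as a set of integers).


A + B = {a + b : a ∈ A, b ∈ B}.
Enumerate all |A|·|B| = 4·3 = 12 pairs (a, b) and collect distinct sums.
a = -1: -1+-1=-2, -1+8=7, -1+9=8
a = 1: 1+-1=0, 1+8=9, 1+9=10
a = 4: 4+-1=3, 4+8=12, 4+9=13
a = 12: 12+-1=11, 12+8=20, 12+9=21
Collecting distinct sums: A + B = {-2, 0, 3, 7, 8, 9, 10, 11, 12, 13, 20, 21}
|A + B| = 12

A + B = {-2, 0, 3, 7, 8, 9, 10, 11, 12, 13, 20, 21}


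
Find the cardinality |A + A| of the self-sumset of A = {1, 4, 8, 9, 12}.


A + A = {a + a' : a, a' ∈ A}; |A| = 5.
General bounds: 2|A| - 1 ≤ |A + A| ≤ |A|(|A|+1)/2, i.e. 9 ≤ |A + A| ≤ 15.
Lower bound 2|A|-1 is attained iff A is an arithmetic progression.
Enumerate sums a + a' for a ≤ a' (symmetric, so this suffices):
a = 1: 1+1=2, 1+4=5, 1+8=9, 1+9=10, 1+12=13
a = 4: 4+4=8, 4+8=12, 4+9=13, 4+12=16
a = 8: 8+8=16, 8+9=17, 8+12=20
a = 9: 9+9=18, 9+12=21
a = 12: 12+12=24
Distinct sums: {2, 5, 8, 9, 10, 12, 13, 16, 17, 18, 20, 21, 24}
|A + A| = 13

|A + A| = 13


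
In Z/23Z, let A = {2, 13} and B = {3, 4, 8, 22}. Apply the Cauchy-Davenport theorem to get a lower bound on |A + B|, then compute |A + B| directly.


Cauchy-Davenport: |A + B| ≥ min(p, |A| + |B| - 1) for A, B nonempty in Z/pZ.
|A| = 2, |B| = 4, p = 23.
CD lower bound = min(23, 2 + 4 - 1) = min(23, 5) = 5.
Compute A + B mod 23 directly:
a = 2: 2+3=5, 2+4=6, 2+8=10, 2+22=1
a = 13: 13+3=16, 13+4=17, 13+8=21, 13+22=12
A + B = {1, 5, 6, 10, 12, 16, 17, 21}, so |A + B| = 8.
Verify: 8 ≥ 5? Yes ✓.

CD lower bound = 5, actual |A + B| = 8.


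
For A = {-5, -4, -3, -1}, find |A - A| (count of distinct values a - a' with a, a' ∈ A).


A - A = {a - a' : a, a' ∈ A}; |A| = 4.
Bounds: 2|A|-1 ≤ |A - A| ≤ |A|² - |A| + 1, i.e. 7 ≤ |A - A| ≤ 13.
Note: 0 ∈ A - A always (from a - a). The set is symmetric: if d ∈ A - A then -d ∈ A - A.
Enumerate nonzero differences d = a - a' with a > a' (then include -d):
Positive differences: {1, 2, 3, 4}
Full difference set: {0} ∪ (positive diffs) ∪ (negative diffs).
|A - A| = 1 + 2·4 = 9 (matches direct enumeration: 9).

|A - A| = 9


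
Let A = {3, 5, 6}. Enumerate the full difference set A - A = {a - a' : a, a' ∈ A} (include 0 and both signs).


A - A = {a - a' : a, a' ∈ A}.
Compute a - a' for each ordered pair (a, a'):
a = 3: 3-3=0, 3-5=-2, 3-6=-3
a = 5: 5-3=2, 5-5=0, 5-6=-1
a = 6: 6-3=3, 6-5=1, 6-6=0
Collecting distinct values (and noting 0 appears from a-a):
A - A = {-3, -2, -1, 0, 1, 2, 3}
|A - A| = 7

A - A = {-3, -2, -1, 0, 1, 2, 3}


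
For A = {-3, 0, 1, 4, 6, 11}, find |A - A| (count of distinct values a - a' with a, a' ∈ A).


A - A = {a - a' : a, a' ∈ A}; |A| = 6.
Bounds: 2|A|-1 ≤ |A - A| ≤ |A|² - |A| + 1, i.e. 11 ≤ |A - A| ≤ 31.
Note: 0 ∈ A - A always (from a - a). The set is symmetric: if d ∈ A - A then -d ∈ A - A.
Enumerate nonzero differences d = a - a' with a > a' (then include -d):
Positive differences: {1, 2, 3, 4, 5, 6, 7, 9, 10, 11, 14}
Full difference set: {0} ∪ (positive diffs) ∪ (negative diffs).
|A - A| = 1 + 2·11 = 23 (matches direct enumeration: 23).

|A - A| = 23


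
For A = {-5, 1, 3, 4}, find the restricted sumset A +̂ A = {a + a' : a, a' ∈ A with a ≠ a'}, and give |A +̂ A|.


Restricted sumset: A +̂ A = {a + a' : a ∈ A, a' ∈ A, a ≠ a'}.
Equivalently, take A + A and drop any sum 2a that is achievable ONLY as a + a for a ∈ A (i.e. sums representable only with equal summands).
Enumerate pairs (a, a') with a < a' (symmetric, so each unordered pair gives one sum; this covers all a ≠ a'):
  -5 + 1 = -4
  -5 + 3 = -2
  -5 + 4 = -1
  1 + 3 = 4
  1 + 4 = 5
  3 + 4 = 7
Collected distinct sums: {-4, -2, -1, 4, 5, 7}
|A +̂ A| = 6
(Reference bound: |A +̂ A| ≥ 2|A| - 3 for |A| ≥ 2, with |A| = 4 giving ≥ 5.)

|A +̂ A| = 6


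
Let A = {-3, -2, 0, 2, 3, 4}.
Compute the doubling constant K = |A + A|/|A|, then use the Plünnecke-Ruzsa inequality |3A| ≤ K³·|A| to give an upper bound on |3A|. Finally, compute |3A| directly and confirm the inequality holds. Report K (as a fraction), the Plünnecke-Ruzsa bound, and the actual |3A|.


|A| = 6.
Step 1: Compute A + A by enumerating all 36 pairs.
A + A = {-6, -5, -4, -3, -2, -1, 0, 1, 2, 3, 4, 5, 6, 7, 8}, so |A + A| = 15.
Step 2: Doubling constant K = |A + A|/|A| = 15/6 = 15/6 ≈ 2.5000.
Step 3: Plünnecke-Ruzsa gives |3A| ≤ K³·|A| = (2.5000)³ · 6 ≈ 93.7500.
Step 4: Compute 3A = A + A + A directly by enumerating all triples (a,b,c) ∈ A³; |3A| = 22.
Step 5: Check 22 ≤ 93.7500? Yes ✓.

K = 15/6, Plünnecke-Ruzsa bound K³|A| ≈ 93.7500, |3A| = 22, inequality holds.


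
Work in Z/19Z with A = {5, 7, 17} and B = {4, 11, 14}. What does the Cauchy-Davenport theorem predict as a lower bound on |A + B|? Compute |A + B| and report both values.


Cauchy-Davenport: |A + B| ≥ min(p, |A| + |B| - 1) for A, B nonempty in Z/pZ.
|A| = 3, |B| = 3, p = 19.
CD lower bound = min(19, 3 + 3 - 1) = min(19, 5) = 5.
Compute A + B mod 19 directly:
a = 5: 5+4=9, 5+11=16, 5+14=0
a = 7: 7+4=11, 7+11=18, 7+14=2
a = 17: 17+4=2, 17+11=9, 17+14=12
A + B = {0, 2, 9, 11, 12, 16, 18}, so |A + B| = 7.
Verify: 7 ≥ 5? Yes ✓.

CD lower bound = 5, actual |A + B| = 7.


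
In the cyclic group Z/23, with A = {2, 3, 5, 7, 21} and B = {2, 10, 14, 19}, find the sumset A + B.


Work in Z/23Z: reduce every sum a + b modulo 23.
Enumerate all 20 pairs:
a = 2: 2+2=4, 2+10=12, 2+14=16, 2+19=21
a = 3: 3+2=5, 3+10=13, 3+14=17, 3+19=22
a = 5: 5+2=7, 5+10=15, 5+14=19, 5+19=1
a = 7: 7+2=9, 7+10=17, 7+14=21, 7+19=3
a = 21: 21+2=0, 21+10=8, 21+14=12, 21+19=17
Distinct residues collected: {0, 1, 3, 4, 5, 7, 8, 9, 12, 13, 15, 16, 17, 19, 21, 22}
|A + B| = 16 (out of 23 total residues).

A + B = {0, 1, 3, 4, 5, 7, 8, 9, 12, 13, 15, 16, 17, 19, 21, 22}


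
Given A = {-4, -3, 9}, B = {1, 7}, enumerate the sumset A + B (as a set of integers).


A + B = {a + b : a ∈ A, b ∈ B}.
Enumerate all |A|·|B| = 3·2 = 6 pairs (a, b) and collect distinct sums.
a = -4: -4+1=-3, -4+7=3
a = -3: -3+1=-2, -3+7=4
a = 9: 9+1=10, 9+7=16
Collecting distinct sums: A + B = {-3, -2, 3, 4, 10, 16}
|A + B| = 6

A + B = {-3, -2, 3, 4, 10, 16}


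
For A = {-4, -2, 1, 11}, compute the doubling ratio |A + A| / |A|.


|A| = 4.
Compute A + A by enumerating all 16 pairs.
A + A = {-8, -6, -4, -3, -1, 2, 7, 9, 12, 22}, so |A + A| = 10.
K = |A + A| / |A| = 10/4 = 5/2 ≈ 2.5000.
Reference: AP of size 4 gives K = 7/4 ≈ 1.7500; a fully generic set of size 4 gives K ≈ 2.5000.

|A| = 4, |A + A| = 10, K = 10/4 = 5/2.


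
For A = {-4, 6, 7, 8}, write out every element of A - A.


A - A = {a - a' : a, a' ∈ A}.
Compute a - a' for each ordered pair (a, a'):
a = -4: -4--4=0, -4-6=-10, -4-7=-11, -4-8=-12
a = 6: 6--4=10, 6-6=0, 6-7=-1, 6-8=-2
a = 7: 7--4=11, 7-6=1, 7-7=0, 7-8=-1
a = 8: 8--4=12, 8-6=2, 8-7=1, 8-8=0
Collecting distinct values (and noting 0 appears from a-a):
A - A = {-12, -11, -10, -2, -1, 0, 1, 2, 10, 11, 12}
|A - A| = 11

A - A = {-12, -11, -10, -2, -1, 0, 1, 2, 10, 11, 12}


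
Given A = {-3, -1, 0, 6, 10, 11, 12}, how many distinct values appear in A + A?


A + A = {a + a' : a, a' ∈ A}; |A| = 7.
General bounds: 2|A| - 1 ≤ |A + A| ≤ |A|(|A|+1)/2, i.e. 13 ≤ |A + A| ≤ 28.
Lower bound 2|A|-1 is attained iff A is an arithmetic progression.
Enumerate sums a + a' for a ≤ a' (symmetric, so this suffices):
a = -3: -3+-3=-6, -3+-1=-4, -3+0=-3, -3+6=3, -3+10=7, -3+11=8, -3+12=9
a = -1: -1+-1=-2, -1+0=-1, -1+6=5, -1+10=9, -1+11=10, -1+12=11
a = 0: 0+0=0, 0+6=6, 0+10=10, 0+11=11, 0+12=12
a = 6: 6+6=12, 6+10=16, 6+11=17, 6+12=18
a = 10: 10+10=20, 10+11=21, 10+12=22
a = 11: 11+11=22, 11+12=23
a = 12: 12+12=24
Distinct sums: {-6, -4, -3, -2, -1, 0, 3, 5, 6, 7, 8, 9, 10, 11, 12, 16, 17, 18, 20, 21, 22, 23, 24}
|A + A| = 23

|A + A| = 23
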